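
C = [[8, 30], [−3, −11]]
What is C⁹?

tr C = −3 and det C = 2, so the characteristic polynomial is λ² − (−3)λ + (2) with roots −2 and −1.
Eigenvectors give P = [[−3, 10], [1, −3]] with P⁻¹ = [[3, 10], [1, 3]], and C = P·diag(−2, −1)·P⁻¹.
Then C⁹ = P·diag(−512, −1)·P⁻¹ = [[1536, −10], [−512, 3]] · [[3, 10], [1, 3]] = [[4598, 15330], [−1533, −5111]].

[[4598, 15330], [−1533, −5111]]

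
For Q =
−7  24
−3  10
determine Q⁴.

tr Q = 3 and det Q = 2, so the characteristic polynomial is λ² − (3)λ + (2) with roots 2 and 1.
Eigenvectors give P = [[−8, 3], [−3, 1]] with P⁻¹ = [[1, −3], [3, −8]], and Q = P·diag(2, 1)·P⁻¹.
Then Q⁴ = P·diag(16, 1)·P⁻¹ = [[−128, 3], [−48, 1]] · [[1, −3], [3, −8]] = [[−119, 360], [−45, 136]].

[[−119, 360], [−45, 136]]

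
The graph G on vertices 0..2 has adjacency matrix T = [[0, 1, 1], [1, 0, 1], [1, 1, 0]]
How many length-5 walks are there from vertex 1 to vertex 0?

The number of length-5 walks from vertex 1 to vertex 0 is entry (1,0) of T^5, where T is the adjacency matrix.
T^2 = [[2, 1, 1], [1, 2, 1], [1, 1, 2]]
T^3 = [[2, 3, 3], [3, 2, 3], [3, 3, 2]]
T^4 = [[6, 5, 5], [5, 6, 5], [5, 5, 6]]
T^5 = [[10, 11, 11], [11, 10, 11], [11, 11, 10]]

11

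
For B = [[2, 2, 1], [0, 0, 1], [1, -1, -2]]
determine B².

[[5, 3, 2], [1, -1, -2], [0, 4, 4]]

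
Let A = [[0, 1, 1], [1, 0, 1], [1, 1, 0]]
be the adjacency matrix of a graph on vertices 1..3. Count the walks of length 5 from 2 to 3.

11

The number of length-5 walks from vertex 2 to vertex 3 is entry (2,3) of A^5, where A is the adjacency matrix.
A^2 = [[2, 1, 1], [1, 2, 1], [1, 1, 2]]
A^3 = [[2, 3, 3], [3, 2, 3], [3, 3, 2]]
A^4 = [[6, 5, 5], [5, 6, 5], [5, 5, 6]]
A^5 = [[10, 11, 11], [11, 10, 11], [11, 11, 10]]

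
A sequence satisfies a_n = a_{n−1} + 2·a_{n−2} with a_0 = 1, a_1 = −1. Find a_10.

With companion matrix C = [[1, 2], [1, 0]], [a_n, a_{n−1}]ᵀ = C·[a_{n−1}, a_{n−2}]ᵀ, so [a_10, a_9]ᵀ = C^9·[a_1, a_0]ᵀ.
C^9 = [[341, 342], [171, 170]], giving [a_10, a_9]ᵀ = [[1], [−1]].

1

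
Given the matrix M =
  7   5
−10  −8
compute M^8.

[[−6049, −6305], [12610, 12866]]

tr M = −1 and det M = −6, so the characteristic polynomial is λ² − (−1)λ + (−6) with roots −3 and 2.
Eigenvectors give P = [[1, 1], [−2, −1]] with P⁻¹ = [[−1, −1], [2, 1]], and M = P·diag(−3, 2)·P⁻¹.
Then M^8 = P·diag(6561, 256)·P⁻¹ = [[6561, 256], [−13122, −256]] · [[−1, −1], [2, 1]] = [[−6049, −6305], [12610, 12866]].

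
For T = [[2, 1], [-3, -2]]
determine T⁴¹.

[[2, 1], [-3, -2]]

T² = I (check: tr T = 0 and det T = -1), so T⁴¹ = T since 41 is odd.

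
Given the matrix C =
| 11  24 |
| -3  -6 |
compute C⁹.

tr C = 5 and det C = 6, so the characteristic polynomial is λ² − (5)λ + (6) with roots 2 and 3.
Eigenvectors give P = [[8, -3], [-3, 1]] with P⁻¹ = [[-1, -3], [-3, -8]], and C = P·diag(2, 3)·P⁻¹.
Then C⁹ = P·diag(512, 19683)·P⁻¹ = [[4096, -59049], [-1536, 19683]] · [[-1, -3], [-3, -8]] = [[173051, 460104], [-57513, -152856]].

[[173051, 460104], [-57513, -152856]]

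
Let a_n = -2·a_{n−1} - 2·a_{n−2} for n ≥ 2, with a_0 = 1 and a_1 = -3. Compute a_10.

64

With companion matrix M = [[-2, -2], [1, 0]], [a_n, a_{n−1}]ᵀ = M·[a_{n−1}, a_{n−2}]ᵀ, so [a_10, a_9]ᵀ = M⁹·[a_1, a_0]ᵀ.
M⁹ = [[-32, -32], [16, 0]], giving [a_10, a_9]ᵀ = [[64], [-48]].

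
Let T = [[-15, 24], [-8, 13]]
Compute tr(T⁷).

-2186

tr T = -2 and det T = -3, so the characteristic polynomial is λ² − (-2)λ + (-3) with roots 1 and -3.
Eigenvectors give P = [[-3, 2], [-2, 1]] with P⁻¹ = [[1, -2], [2, -3]], and T = P·diag(1, -3)·P⁻¹.
Then T⁷ = P·diag(1, -2187)·P⁻¹ = [[-3, -4374], [-2, -2187]] · [[1, -2], [2, -3]] = [[-8751, 13128], [-4376, 6565]].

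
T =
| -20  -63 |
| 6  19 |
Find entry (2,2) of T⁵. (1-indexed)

tr T = -1 and det T = -2, so the characteristic polynomial is λ² − (-1)λ + (-2) with roots 1 and -2.
Eigenvectors give P = [[-3, 7], [1, -2]] with P⁻¹ = [[2, 7], [1, 3]], and T = P·diag(1, -2)·P⁻¹.
Then T⁵ = P·diag(1, -32)·P⁻¹ = [[-3, -224], [1, 64]] · [[2, 7], [1, 3]] = [[-230, -693], [66, 199]].

199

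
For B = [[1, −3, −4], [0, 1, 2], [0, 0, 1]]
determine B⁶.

B = I + N where N = [[0, −3, −4], [0, 0, 2], [0, 0, 0]] is strictly upper-triangular, so N³ = 0.
(I + N)⁶ = I + 6·N + 15·N² = [[1, −18, −114], [0, 1, 12], [0, 0, 1]].

[[1, −18, −114], [0, 1, 12], [0, 0, 1]]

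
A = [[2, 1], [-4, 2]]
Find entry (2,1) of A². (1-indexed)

-16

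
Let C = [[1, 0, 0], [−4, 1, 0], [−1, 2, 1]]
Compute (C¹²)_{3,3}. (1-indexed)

C = I + N where N = [[0, 0, 0], [−4, 0, 0], [−1, 2, 0]] is strictly lower-triangular, so N³ = 0.
(I + N)¹² = I + 12·N + 66·N² = [[1, 0, 0], [−48, 1, 0], [−540, 24, 1]].

1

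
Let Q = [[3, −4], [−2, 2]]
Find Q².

[[17, −20], [−10, 12]]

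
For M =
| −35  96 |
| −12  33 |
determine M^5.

tr M = −2 and det M = −3, so the characteristic polynomial is λ² − (−2)λ + (−3) with roots 1 and −3.
Eigenvectors give P = [[8, 3], [3, 1]] with P⁻¹ = [[−1, 3], [3, −8]], and M = P·diag(1, −3)·P⁻¹.
Then M^5 = P·diag(1, −243)·P⁻¹ = [[8, −729], [3, −243]] · [[−1, 3], [3, −8]] = [[−2195, 5856], [−732, 1953]].

[[−2195, 5856], [−732, 1953]]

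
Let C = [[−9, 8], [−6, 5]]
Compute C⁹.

[[−78729, 78728], [−59046, 59045]]

tr C = −4 and det C = 3, so the characteristic polynomial is λ² − (−4)λ + (3) with roots −3 and −1.
Eigenvectors give P = [[4, 1], [3, 1]] with P⁻¹ = [[1, −1], [−3, 4]], and C = P·diag(−3, −1)·P⁻¹.
Then C⁹ = P·diag(−19683, −1)·P⁻¹ = [[−78732, −1], [−59049, −1]] · [[1, −1], [−3, 4]] = [[−78729, 78728], [−59046, 59045]].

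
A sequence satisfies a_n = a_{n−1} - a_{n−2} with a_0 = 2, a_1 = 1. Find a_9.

-2

With companion matrix B = [[1, -1], [1, 0]], [a_n, a_{n−1}]ᵀ = B·[a_{n−1}, a_{n−2}]ᵀ, so [a_9, a_8]ᵀ = B⁸·[a_1, a_0]ᵀ.
B⁸ = [[0, -1], [1, -1]], giving [a_9, a_8]ᵀ = [[-2], [-1]].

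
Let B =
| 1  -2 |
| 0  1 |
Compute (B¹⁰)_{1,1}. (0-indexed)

1

B = I + N where N = [[0, -2], [0, 0]] is strictly upper-triangular, so N² = 0.
(I + N)¹⁰ = I + 10·N = [[1, -20], [0, 1]].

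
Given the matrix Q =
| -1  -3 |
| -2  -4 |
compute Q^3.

[[-37, -81], [-54, -118]]

Q^2 = [[7, 15], [10, 22]]
Q^3 = [[-37, -81], [-54, -118]]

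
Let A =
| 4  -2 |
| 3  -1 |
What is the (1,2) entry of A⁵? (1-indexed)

tr A = 3 and det A = 2, so the characteristic polynomial is λ² − (3)λ + (2) with roots 1 and 2.
Eigenvectors give P = [[2, 1], [3, 1]] with P⁻¹ = [[-1, 1], [3, -2]], and A = P·diag(1, 2)·P⁻¹.
Then A⁵ = P·diag(1, 32)·P⁻¹ = [[2, 32], [3, 32]] · [[-1, 1], [3, -2]] = [[94, -62], [93, -61]].

-62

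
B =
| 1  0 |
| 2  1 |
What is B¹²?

[[1, 0], [24, 1]]

B = I + N where N = [[0, 0], [2, 0]] is strictly lower-triangular, so N² = 0.
(I + N)¹² = I + 12·N = [[1, 0], [24, 1]].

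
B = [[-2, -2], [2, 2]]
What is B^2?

[[0, 0], [0, 0]]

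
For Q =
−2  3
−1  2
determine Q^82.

[[1, 0], [0, 1]]

Q² = I (check: tr Q = 0 and det Q = −1), so Q^82 = I since 82 is even.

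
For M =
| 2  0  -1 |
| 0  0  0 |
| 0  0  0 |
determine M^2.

[[4, 0, -2], [0, 0, 0], [0, 0, 0]]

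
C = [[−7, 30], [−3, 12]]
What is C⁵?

[[−1867, 6330], [−633, 2142]]

tr C = 5 and det C = 6, so the characteristic polynomial is λ² − (5)λ + (6) with roots 3 and 2.
Eigenvectors give P = [[3, −10], [1, −3]] with P⁻¹ = [[−3, 10], [−1, 3]], and C = P·diag(3, 2)·P⁻¹.
Then C⁵ = P·diag(243, 32)·P⁻¹ = [[729, −320], [243, −96]] · [[−3, 10], [−1, 3]] = [[−1867, 6330], [−633, 2142]].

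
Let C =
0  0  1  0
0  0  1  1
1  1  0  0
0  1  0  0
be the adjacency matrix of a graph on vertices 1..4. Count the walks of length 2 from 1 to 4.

0

The number of length-2 walks from vertex 1 to vertex 4 is entry (1,4) of C², where C is the adjacency matrix.
C² = [[1, 1, 0, 0], [1, 2, 0, 0], [0, 0, 2, 1], [0, 0, 1, 1]]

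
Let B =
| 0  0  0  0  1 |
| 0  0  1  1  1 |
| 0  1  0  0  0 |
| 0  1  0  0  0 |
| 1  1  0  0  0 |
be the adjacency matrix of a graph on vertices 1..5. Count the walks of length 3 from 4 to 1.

The number of length-3 walks from vertex 4 to vertex 1 is entry (4,1) of B³, where B is the adjacency matrix.
B² = [[1, 1, 0, 0, 0], [1, 3, 0, 0, 0], [0, 0, 1, 1, 1], [0, 0, 1, 1, 1], [0, 0, 1, 1, 2]]
B³ = [[0, 0, 1, 1, 2], [0, 0, 3, 3, 4], [1, 3, 0, 0, 0], [1, 3, 0, 0, 0], [2, 4, 0, 0, 0]]

1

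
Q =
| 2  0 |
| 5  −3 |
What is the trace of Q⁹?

−19171

tr Q = −1 and det Q = −6, so the characteristic polynomial is λ² − (−1)λ + (−6) with roots −3 and 2.
Eigenvectors give P = [[0, 1], [−1, 1]] with P⁻¹ = [[1, −1], [1, 0]], and Q = P·diag(−3, 2)·P⁻¹.
Then Q⁹ = P·diag(−19683, 512)·P⁻¹ = [[0, 512], [19683, 512]] · [[1, −1], [1, 0]] = [[512, 0], [20195, −19683]].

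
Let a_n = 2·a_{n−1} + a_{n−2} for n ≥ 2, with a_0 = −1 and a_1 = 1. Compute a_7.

With companion matrix T = [[2, 1], [1, 0]], [a_n, a_{n−1}]ᵀ = T·[a_{n−1}, a_{n−2}]ᵀ, so [a_7, a_6]ᵀ = T⁶·[a_1, a_0]ᵀ.
T⁶ = [[169, 70], [70, 29]], giving [a_7, a_6]ᵀ = [[99], [41]].

99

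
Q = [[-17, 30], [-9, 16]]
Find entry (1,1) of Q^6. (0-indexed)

-314

tr Q = -1 and det Q = -2, so the characteristic polynomial is λ² − (-1)λ + (-2) with roots -2 and 1.
Eigenvectors give P = [[-2, -5], [-1, -3]] with P⁻¹ = [[-3, 5], [1, -2]], and Q = P·diag(-2, 1)·P⁻¹.
Then Q^6 = P·diag(64, 1)·P⁻¹ = [[-128, -5], [-64, -3]] · [[-3, 5], [1, -2]] = [[379, -630], [189, -314]].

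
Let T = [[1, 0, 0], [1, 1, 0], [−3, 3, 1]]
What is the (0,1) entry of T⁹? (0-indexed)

T = I + N where N = [[0, 0, 0], [1, 0, 0], [−3, 3, 0]] is strictly lower-triangular, so N³ = 0.
(I + N)⁹ = I + 9·N + 36·N² = [[1, 0, 0], [9, 1, 0], [81, 27, 1]].

0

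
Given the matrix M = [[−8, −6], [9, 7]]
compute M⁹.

[[−1538, −1026], [1539, 1027]]

tr M = −1 and det M = −2, so the characteristic polynomial is λ² − (−1)λ + (−2) with roots −2 and 1.
Eigenvectors give P = [[−1, −2], [1, 3]] with P⁻¹ = [[−3, −2], [1, 1]], and M = P·diag(−2, 1)·P⁻¹.
Then M⁹ = P·diag(−512, 1)·P⁻¹ = [[512, −2], [−512, 3]] · [[−3, −2], [1, 1]] = [[−1538, −1026], [1539, 1027]].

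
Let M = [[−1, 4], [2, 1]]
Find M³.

M² = [[9, 0], [0, 9]]
M³ = [[−9, 36], [18, 9]]

[[−9, 36], [18, 9]]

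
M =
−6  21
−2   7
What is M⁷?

M² = M (a projection; rank 1, trace 1), so M⁷ = M.

[[−6, 21], [−2, 7]]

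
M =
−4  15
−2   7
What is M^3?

tr M = 3 and det M = 2, so the characteristic polynomial is λ² − (3)λ + (2) with roots 1 and 2.
Eigenvectors give P = [[3, 5], [1, 2]] with P⁻¹ = [[2, −5], [−1, 3]], and M = P·diag(1, 2)·P⁻¹.
Then M^3 = P·diag(1, 8)·P⁻¹ = [[3, 40], [1, 16]] · [[2, −5], [−1, 3]] = [[−34, 105], [−14, 43]].

[[−34, 105], [−14, 43]]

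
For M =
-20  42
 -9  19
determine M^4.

[[106, -210], [45, -89]]

tr M = -1 and det M = -2, so the characteristic polynomial is λ² − (-1)λ + (-2) with roots 1 and -2.
Eigenvectors give P = [[2, 7], [1, 3]] with P⁻¹ = [[-3, 7], [1, -2]], and M = P·diag(1, -2)·P⁻¹.
Then M^4 = P·diag(1, 16)·P⁻¹ = [[2, 112], [1, 48]] · [[-3, 7], [1, -2]] = [[106, -210], [45, -89]].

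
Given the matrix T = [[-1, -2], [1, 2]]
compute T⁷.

[[-1, -2], [1, 2]]

T² = T (a projection; rank 1, trace 1), so T⁷ = T.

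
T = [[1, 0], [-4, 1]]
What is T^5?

[[1, 0], [-20, 1]]

T = I + N where N = [[0, 0], [-4, 0]] is strictly lower-triangular, so N^2 = 0.
(I + N)^5 = I + 5·N = [[1, 0], [-20, 1]].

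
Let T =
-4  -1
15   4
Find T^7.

T² = I (check: tr T = 0 and det T = -1), so T^7 = T since 7 is odd.

[[-4, -1], [15, 4]]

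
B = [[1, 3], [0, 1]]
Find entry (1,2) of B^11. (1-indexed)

B = I + N where N = [[0, 3], [0, 0]] is strictly upper-triangular, so N^2 = 0.
(I + N)^11 = I + 11·N = [[1, 33], [0, 1]].

33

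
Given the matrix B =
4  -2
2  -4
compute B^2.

[[12, 0], [0, 12]]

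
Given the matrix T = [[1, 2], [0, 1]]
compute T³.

T = I + N where N = [[0, 2], [0, 0]] is strictly upper-triangular, so N² = 0.
(I + N)³ = I + 3·N = [[1, 6], [0, 1]].

[[1, 6], [0, 1]]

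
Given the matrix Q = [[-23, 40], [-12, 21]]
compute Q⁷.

tr Q = -2 and det Q = -3, so the characteristic polynomial is λ² − (-2)λ + (-3) with roots 1 and -3.
Eigenvectors give P = [[-5, 2], [-3, 1]] with P⁻¹ = [[1, -2], [3, -5]], and Q = P·diag(1, -3)·P⁻¹.
Then Q⁷ = P·diag(1, -2187)·P⁻¹ = [[-5, -4374], [-3, -2187]] · [[1, -2], [3, -5]] = [[-13127, 21880], [-6564, 10941]].

[[-13127, 21880], [-6564, 10941]]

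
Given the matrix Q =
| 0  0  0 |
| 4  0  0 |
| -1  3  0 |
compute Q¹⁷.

[[0, 0, 0], [0, 0, 0], [0, 0, 0]]

Q is strictly triangular, hence nilpotent: Q³ = 0, so Q¹⁷ = 0.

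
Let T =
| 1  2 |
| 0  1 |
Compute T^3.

[[1, 6], [0, 1]]

T = I + N where N = [[0, 2], [0, 0]] is strictly upper-triangular, so N^2 = 0.
(I + N)^3 = I + 3·N = [[1, 6], [0, 1]].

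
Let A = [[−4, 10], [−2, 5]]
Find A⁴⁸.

A² = A (a projection; rank 1, trace 1), so A⁴⁸ = A.

[[−4, 10], [−2, 5]]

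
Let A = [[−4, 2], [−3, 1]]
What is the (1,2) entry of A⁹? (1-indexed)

1022

tr A = −3 and det A = 2, so the characteristic polynomial is λ² − (−3)λ + (2) with roots −1 and −2.
Eigenvectors give P = [[−2, 1], [−3, 1]] with P⁻¹ = [[1, −1], [3, −2]], and A = P·diag(−1, −2)·P⁻¹.
Then A⁹ = P·diag(−1, −512)·P⁻¹ = [[2, −512], [3, −512]] · [[1, −1], [3, −2]] = [[−1534, 1022], [−1533, 1021]].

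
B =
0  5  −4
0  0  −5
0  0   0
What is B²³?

B is strictly triangular, hence nilpotent: B³ = 0, so B²³ = 0.

[[0, 0, 0], [0, 0, 0], [0, 0, 0]]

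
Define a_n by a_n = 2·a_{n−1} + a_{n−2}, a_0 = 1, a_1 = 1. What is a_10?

With companion matrix M = [[2, 1], [1, 0]], [a_n, a_{n−1}]ᵀ = M·[a_{n−1}, a_{n−2}]ᵀ, so [a_10, a_9]ᵀ = M⁹·[a_1, a_0]ᵀ.
M⁹ = [[2378, 985], [985, 408]], giving [a_10, a_9]ᵀ = [[3363], [1393]].

3363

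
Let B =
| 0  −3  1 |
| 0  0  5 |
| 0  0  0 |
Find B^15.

[[0, 0, 0], [0, 0, 0], [0, 0, 0]]

B is strictly triangular, hence nilpotent: B^3 = 0, so B^15 = 0.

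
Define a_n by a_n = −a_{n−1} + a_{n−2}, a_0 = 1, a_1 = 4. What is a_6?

With companion matrix T = [[−1, 1], [1, 0]], [a_n, a_{n−1}]ᵀ = T·[a_{n−1}, a_{n−2}]ᵀ, so [a_6, a_5]ᵀ = T⁵·[a_1, a_0]ᵀ.
T⁵ = [[−8, 5], [5, −3]], giving [a_6, a_5]ᵀ = [[−27], [17]].

−27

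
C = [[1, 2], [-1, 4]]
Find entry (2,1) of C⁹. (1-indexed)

-19171

tr C = 5 and det C = 6, so the characteristic polynomial is λ² − (5)λ + (6) with roots 2 and 3.
Eigenvectors give P = [[2, 1], [1, 1]] with P⁻¹ = [[1, -1], [-1, 2]], and C = P·diag(2, 3)·P⁻¹.
Then C⁹ = P·diag(512, 19683)·P⁻¹ = [[1024, 19683], [512, 19683]] · [[1, -1], [-1, 2]] = [[-18659, 38342], [-19171, 38854]].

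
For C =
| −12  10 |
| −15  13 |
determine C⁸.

[[−12354, 12610], [−18915, 19171]]

tr C = 1 and det C = −6, so the characteristic polynomial is λ² − (1)λ + (−6) with roots −2 and 3.
Eigenvectors give P = [[1, −2], [1, −3]] with P⁻¹ = [[3, −2], [1, −1]], and C = P·diag(−2, 3)·P⁻¹.
Then C⁸ = P·diag(256, 6561)·P⁻¹ = [[256, −13122], [256, −19683]] · [[3, −2], [1, −1]] = [[−12354, 12610], [−18915, 19171]].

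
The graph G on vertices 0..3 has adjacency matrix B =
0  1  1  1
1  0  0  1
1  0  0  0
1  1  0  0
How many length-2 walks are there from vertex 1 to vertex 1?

2

The number of length-2 walks from vertex 1 to vertex 1 is entry (1,1) of B^2, where B is the adjacency matrix.
B^2 = [[3, 1, 0, 1], [1, 2, 1, 1], [0, 1, 1, 1], [1, 1, 1, 2]]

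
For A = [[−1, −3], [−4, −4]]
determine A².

[[13, 15], [20, 28]]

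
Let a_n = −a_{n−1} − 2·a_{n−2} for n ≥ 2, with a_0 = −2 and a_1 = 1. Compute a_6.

−9

With companion matrix A = [[−1, −2], [1, 0]], [a_n, a_{n−1}]ᵀ = A·[a_{n−1}, a_{n−2}]ᵀ, so [a_6, a_5]ᵀ = A^5·[a_1, a_0]ᵀ.
A^5 = [[−5, 2], [−1, −6]], giving [a_6, a_5]ᵀ = [[−9], [11]].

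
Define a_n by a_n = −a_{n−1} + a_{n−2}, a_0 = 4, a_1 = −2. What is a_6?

With companion matrix A = [[−1, 1], [1, 0]], [a_n, a_{n−1}]ᵀ = A·[a_{n−1}, a_{n−2}]ᵀ, so [a_6, a_5]ᵀ = A⁵·[a_1, a_0]ᵀ.
A⁵ = [[−8, 5], [5, −3]], giving [a_6, a_5]ᵀ = [[36], [−22]].

36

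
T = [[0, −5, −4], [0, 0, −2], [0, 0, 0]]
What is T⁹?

[[0, 0, 0], [0, 0, 0], [0, 0, 0]]

T is strictly triangular, hence nilpotent: T³ = 0, so T⁹ = 0.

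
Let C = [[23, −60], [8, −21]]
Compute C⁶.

[[4369, −10920], [1456, −3639]]

tr C = 2 and det C = −3, so the characteristic polynomial is λ² − (2)λ + (−3) with roots −1 and 3.
Eigenvectors give P = [[−5, 3], [−2, 1]] with P⁻¹ = [[1, −3], [2, −5]], and C = P·diag(−1, 3)·P⁻¹.
Then C⁶ = P·diag(1, 729)·P⁻¹ = [[−5, 2187], [−2, 729]] · [[1, −3], [2, −5]] = [[4369, −10920], [1456, −3639]].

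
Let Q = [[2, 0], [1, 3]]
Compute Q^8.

tr Q = 5 and det Q = 6, so the characteristic polynomial is λ² − (5)λ + (6) with roots 3 and 2.
Eigenvectors give P = [[0, 1], [-1, -1]] with P⁻¹ = [[-1, -1], [1, 0]], and Q = P·diag(3, 2)·P⁻¹.
Then Q^8 = P·diag(6561, 256)·P⁻¹ = [[0, 256], [-6561, -256]] · [[-1, -1], [1, 0]] = [[256, 0], [6305, 6561]].

[[256, 0], [6305, 6561]]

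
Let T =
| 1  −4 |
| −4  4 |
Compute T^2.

[[17, −20], [−20, 32]]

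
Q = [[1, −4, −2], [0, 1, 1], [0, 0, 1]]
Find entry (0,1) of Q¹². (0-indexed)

−48

Q = I + N where N = [[0, −4, −2], [0, 0, 1], [0, 0, 0]] is strictly upper-triangular, so N³ = 0.
(I + N)¹² = I + 12·N + 66·N² = [[1, −48, −288], [0, 1, 12], [0, 0, 1]].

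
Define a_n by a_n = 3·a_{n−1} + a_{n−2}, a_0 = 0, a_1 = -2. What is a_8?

-7854

With companion matrix T = [[3, 1], [1, 0]], [a_n, a_{n−1}]ᵀ = T·[a_{n−1}, a_{n−2}]ᵀ, so [a_8, a_7]ᵀ = T⁷·[a_1, a_0]ᵀ.
T⁷ = [[3927, 1189], [1189, 360]], giving [a_8, a_7]ᵀ = [[-7854], [-2378]].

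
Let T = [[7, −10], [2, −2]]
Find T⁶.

tr T = 5 and det T = 6, so the characteristic polynomial is λ² − (5)λ + (6) with roots 2 and 3.
Eigenvectors give P = [[2, 5], [1, 2]] with P⁻¹ = [[−2, 5], [1, −2]], and T = P·diag(2, 3)·P⁻¹.
Then T⁶ = P·diag(64, 729)·P⁻¹ = [[128, 3645], [64, 1458]] · [[−2, 5], [1, −2]] = [[3389, −6650], [1330, −2596]].

[[3389, −6650], [1330, −2596]]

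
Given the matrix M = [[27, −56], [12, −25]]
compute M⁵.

[[1707, −3416], [732, −1465]]

tr M = 2 and det M = −3, so the characteristic polynomial is λ² − (2)λ + (−3) with roots 3 and −1.
Eigenvectors give P = [[7, 2], [3, 1]] with P⁻¹ = [[1, −2], [−3, 7]], and M = P·diag(3, −1)·P⁻¹.
Then M⁵ = P·diag(243, −1)·P⁻¹ = [[1701, −2], [729, −1]] · [[1, −2], [−3, 7]] = [[1707, −3416], [732, −1465]].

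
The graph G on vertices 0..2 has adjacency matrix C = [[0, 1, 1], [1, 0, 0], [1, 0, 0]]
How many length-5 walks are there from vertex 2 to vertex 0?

4

The number of length-5 walks from vertex 2 to vertex 0 is entry (2,0) of C⁵, where C is the adjacency matrix.
C² = [[2, 0, 0], [0, 1, 1], [0, 1, 1]]
C³ = [[0, 2, 2], [2, 0, 0], [2, 0, 0]]
C⁴ = [[4, 0, 0], [0, 2, 2], [0, 2, 2]]
C⁵ = [[0, 4, 4], [4, 0, 0], [4, 0, 0]]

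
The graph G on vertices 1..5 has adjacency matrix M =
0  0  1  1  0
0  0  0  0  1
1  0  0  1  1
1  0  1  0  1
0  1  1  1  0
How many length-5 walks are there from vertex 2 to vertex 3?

The number of length-5 walks from vertex 2 to vertex 3 is entry (2,3) of M^5, where M is the adjacency matrix.
M^2 = [[2, 0, 1, 1, 2], [0, 1, 1, 1, 0], [1, 1, 3, 2, 1], [1, 1, 2, 3, 1], [2, 0, 1, 1, 3]]
M^3 = [[2, 2, 5, 5, 2], [2, 0, 1, 1, 3], [5, 1, 4, 5, 6], [5, 1, 5, 4, 6], [2, 3, 6, 6, 2]]
M^4 = [[10, 2, 9, 9, 12], [2, 3, 6, 6, 2], [9, 6, 16, 15, 10], [9, 6, 15, 16, 10], [12, 2, 10, 10, 15]]
M^5 = [[18, 12, 31, 31, 20], [12, 2, 10, 10, 15], [31, 10, 34, 35, 37], [31, 10, 35, 34, 37], [20, 15, 37, 37, 22]]

10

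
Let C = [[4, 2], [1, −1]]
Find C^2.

[[18, 6], [3, 3]]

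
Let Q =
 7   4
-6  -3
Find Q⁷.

tr Q = 4 and det Q = 3, so the characteristic polynomial is λ² − (4)λ + (3) with roots 1 and 3.
Eigenvectors give P = [[2, -1], [-3, 1]] with P⁻¹ = [[-1, -1], [-3, -2]], and Q = P·diag(1, 3)·P⁻¹.
Then Q⁷ = P·diag(1, 2187)·P⁻¹ = [[2, -2187], [-3, 2187]] · [[-1, -1], [-3, -2]] = [[6559, 4372], [-6558, -4371]].

[[6559, 4372], [-6558, -4371]]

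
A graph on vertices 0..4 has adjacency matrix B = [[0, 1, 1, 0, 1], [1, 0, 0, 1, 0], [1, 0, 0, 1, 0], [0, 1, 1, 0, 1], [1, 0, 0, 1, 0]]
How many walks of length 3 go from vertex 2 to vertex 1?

The number of length-3 walks from vertex 2 to vertex 1 is entry (2,1) of B^3, where B is the adjacency matrix.
B^2 = [[3, 0, 0, 3, 0], [0, 2, 2, 0, 2], [0, 2, 2, 0, 2], [3, 0, 0, 3, 0], [0, 2, 2, 0, 2]]
B^3 = [[0, 6, 6, 0, 6], [6, 0, 0, 6, 0], [6, 0, 0, 6, 0], [0, 6, 6, 0, 6], [6, 0, 0, 6, 0]]

0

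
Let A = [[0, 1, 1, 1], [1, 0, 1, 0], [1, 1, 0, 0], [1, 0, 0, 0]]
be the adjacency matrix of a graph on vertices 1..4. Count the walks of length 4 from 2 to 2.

The number of length-4 walks from vertex 2 to vertex 2 is entry (2,2) of A^4, where A is the adjacency matrix.
A^2 = [[3, 1, 1, 0], [1, 2, 1, 1], [1, 1, 2, 1], [0, 1, 1, 1]]
A^3 = [[2, 4, 4, 3], [4, 2, 3, 1], [4, 3, 2, 1], [3, 1, 1, 0]]
A^4 = [[11, 6, 6, 2], [6, 7, 6, 4], [6, 6, 7, 4], [2, 4, 4, 3]]

7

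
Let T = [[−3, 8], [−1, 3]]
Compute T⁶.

T² = I (check: tr T = 0 and det T = −1), so T⁶ = I since 6 is even.

[[1, 0], [0, 1]]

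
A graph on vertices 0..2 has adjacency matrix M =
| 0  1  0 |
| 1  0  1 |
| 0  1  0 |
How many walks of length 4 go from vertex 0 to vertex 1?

The number of length-4 walks from vertex 0 to vertex 1 is entry (0,1) of M⁴, where M is the adjacency matrix.
M² = [[1, 0, 1], [0, 2, 0], [1, 0, 1]]
M³ = [[0, 2, 0], [2, 0, 2], [0, 2, 0]]
M⁴ = [[2, 0, 2], [0, 4, 0], [2, 0, 2]]

0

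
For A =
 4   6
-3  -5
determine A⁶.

tr A = -1 and det A = -2, so the characteristic polynomial is λ² − (-1)λ + (-2) with roots -2 and 1.
Eigenvectors give P = [[1, -2], [-1, 1]] with P⁻¹ = [[-1, -2], [-1, -1]], and A = P·diag(-2, 1)·P⁻¹.
Then A⁶ = P·diag(64, 1)·P⁻¹ = [[64, -2], [-64, 1]] · [[-1, -2], [-1, -1]] = [[-62, -126], [63, 127]].

[[-62, -126], [63, 127]]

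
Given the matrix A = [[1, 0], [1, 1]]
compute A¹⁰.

A = I + N where N = [[0, 0], [1, 0]] is strictly lower-triangular, so N² = 0.
(I + N)¹⁰ = I + 10·N = [[1, 0], [10, 1]].

[[1, 0], [10, 1]]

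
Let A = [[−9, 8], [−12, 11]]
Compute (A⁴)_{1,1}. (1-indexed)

tr A = 2 and det A = −3, so the characteristic polynomial is λ² − (2)λ + (−3) with roots 3 and −1.
Eigenvectors give P = [[−2, 1], [−3, 1]] with P⁻¹ = [[1, −1], [3, −2]], and A = P·diag(3, −1)·P⁻¹.
Then A⁴ = P·diag(81, 1)·P⁻¹ = [[−162, 1], [−243, 1]] · [[1, −1], [3, −2]] = [[−159, 160], [−240, 241]].

−159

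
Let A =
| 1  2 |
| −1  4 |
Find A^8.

[[−6049, 12610], [−6305, 12866]]

tr A = 5 and det A = 6, so the characteristic polynomial is λ² − (5)λ + (6) with roots 2 and 3.
Eigenvectors give P = [[2, −1], [1, −1]] with P⁻¹ = [[1, −1], [1, −2]], and A = P·diag(2, 3)·P⁻¹.
Then A^8 = P·diag(256, 6561)·P⁻¹ = [[512, −6561], [256, −6561]] · [[1, −1], [1, −2]] = [[−6049, 12610], [−6305, 12866]].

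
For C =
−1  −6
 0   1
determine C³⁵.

C² = I (check: tr C = 0 and det C = −1), so C³⁵ = C since 35 is odd.

[[−1, −6], [0, 1]]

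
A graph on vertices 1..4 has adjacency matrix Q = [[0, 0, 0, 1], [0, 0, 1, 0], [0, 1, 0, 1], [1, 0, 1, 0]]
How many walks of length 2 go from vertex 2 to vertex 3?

0

The number of length-2 walks from vertex 2 to vertex 3 is entry (2,3) of Q^2, where Q is the adjacency matrix.
Q^2 = [[1, 0, 1, 0], [0, 1, 0, 1], [1, 0, 2, 0], [0, 1, 0, 2]]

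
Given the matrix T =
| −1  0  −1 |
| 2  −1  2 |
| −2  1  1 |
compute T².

[[3, −1, 0], [−8, 3, −2], [2, 0, 5]]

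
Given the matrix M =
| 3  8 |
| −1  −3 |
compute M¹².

M² = I (check: tr M = 0 and det M = −1), so M¹² = I since 12 is even.

[[1, 0], [0, 1]]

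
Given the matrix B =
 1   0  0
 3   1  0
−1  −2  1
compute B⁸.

B = I + N where N = [[0, 0, 0], [3, 0, 0], [−1, −2, 0]] is strictly lower-triangular, so N³ = 0.
(I + N)⁸ = I + 8·N + 28·N² = [[1, 0, 0], [24, 1, 0], [−176, −16, 1]].

[[1, 0, 0], [24, 1, 0], [−176, −16, 1]]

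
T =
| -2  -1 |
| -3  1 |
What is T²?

[[7, 1], [3, 4]]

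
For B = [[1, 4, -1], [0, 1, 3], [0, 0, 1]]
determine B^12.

B = I + N where N = [[0, 4, -1], [0, 0, 3], [0, 0, 0]] is strictly upper-triangular, so N^3 = 0.
(I + N)^12 = I + 12·N + 66·N^2 = [[1, 48, 780], [0, 1, 36], [0, 0, 1]].

[[1, 48, 780], [0, 1, 36], [0, 0, 1]]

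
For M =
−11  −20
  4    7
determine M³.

[[−131, −260], [52, 103]]

tr M = −4 and det M = 3, so the characteristic polynomial is λ² − (−4)λ + (3) with roots −1 and −3.
Eigenvectors give P = [[2, 5], [−1, −2]] with P⁻¹ = [[−2, −5], [1, 2]], and M = P·diag(−1, −3)·P⁻¹.
Then M³ = P·diag(−1, −27)·P⁻¹ = [[−2, −135], [1, 54]] · [[−2, −5], [1, 2]] = [[−131, −260], [52, 103]].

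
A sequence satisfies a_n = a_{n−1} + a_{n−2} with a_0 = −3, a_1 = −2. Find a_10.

With companion matrix M = [[1, 1], [1, 0]], [a_n, a_{n−1}]ᵀ = M·[a_{n−1}, a_{n−2}]ᵀ, so [a_10, a_9]ᵀ = M⁹·[a_1, a_0]ᵀ.
M⁹ = [[55, 34], [34, 21]], giving [a_10, a_9]ᵀ = [[−212], [−131]].

−212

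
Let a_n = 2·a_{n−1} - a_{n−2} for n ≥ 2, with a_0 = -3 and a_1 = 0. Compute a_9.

With companion matrix M = [[2, -1], [1, 0]], [a_n, a_{n−1}]ᵀ = M·[a_{n−1}, a_{n−2}]ᵀ, so [a_9, a_8]ᵀ = M^8·[a_1, a_0]ᵀ.
M^8 = [[9, -8], [8, -7]], giving [a_9, a_8]ᵀ = [[24], [21]].

24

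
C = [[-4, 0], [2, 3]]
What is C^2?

[[16, 0], [-2, 9]]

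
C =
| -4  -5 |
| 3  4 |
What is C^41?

[[-4, -5], [3, 4]]

C² = I (check: tr C = 0 and det C = -1), so C^41 = C since 41 is odd.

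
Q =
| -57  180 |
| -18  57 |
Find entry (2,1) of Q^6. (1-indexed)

0

tr Q = 0 and det Q = -9, so the characteristic polynomial is λ² − (0)λ + (-9) with roots 3 and -3.
Eigenvectors give P = [[3, 10], [1, 3]] with P⁻¹ = [[-3, 10], [1, -3]], and Q = P·diag(3, -3)·P⁻¹.
Then Q^6 = P·diag(729, 729)·P⁻¹ = [[2187, 7290], [729, 2187]] · [[-3, 10], [1, -3]] = [[729, 0], [0, 729]].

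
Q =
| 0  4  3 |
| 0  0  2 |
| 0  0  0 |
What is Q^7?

Q is strictly triangular, hence nilpotent: Q^3 = 0, so Q^7 = 0.

[[0, 0, 0], [0, 0, 0], [0, 0, 0]]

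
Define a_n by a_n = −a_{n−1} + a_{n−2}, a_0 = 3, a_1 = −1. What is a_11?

−254

With companion matrix C = [[−1, 1], [1, 0]], [a_n, a_{n−1}]ᵀ = C·[a_{n−1}, a_{n−2}]ᵀ, so [a_11, a_10]ᵀ = C¹⁰·[a_1, a_0]ᵀ.
C¹⁰ = [[89, −55], [−55, 34]], giving [a_11, a_10]ᵀ = [[−254], [157]].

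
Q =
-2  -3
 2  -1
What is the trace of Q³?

Q² = [[-2, 9], [-6, -5]]
Q³ = [[22, -3], [2, 23]]

45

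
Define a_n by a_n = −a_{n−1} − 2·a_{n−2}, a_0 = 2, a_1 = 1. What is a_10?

With companion matrix A = [[−1, −2], [1, 0]], [a_n, a_{n−1}]ᵀ = A·[a_{n−1}, a_{n−2}]ᵀ, so [a_10, a_9]ᵀ = A⁹·[a_1, a_0]ᵀ.
A⁹ = [[11, 34], [−17, −6]], giving [a_10, a_9]ᵀ = [[79], [−29]].

79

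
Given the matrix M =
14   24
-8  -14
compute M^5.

tr M = 0 and det M = -4, so the characteristic polynomial is λ² − (0)λ + (-4) with roots -2 and 2.
Eigenvectors give P = [[3, 2], [-2, -1]] with P⁻¹ = [[-1, -2], [2, 3]], and M = P·diag(-2, 2)·P⁻¹.
Then M^5 = P·diag(-32, 32)·P⁻¹ = [[-96, 64], [64, -32]] · [[-1, -2], [2, 3]] = [[224, 384], [-128, -224]].

[[224, 384], [-128, -224]]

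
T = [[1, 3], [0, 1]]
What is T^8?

[[1, 24], [0, 1]]

T = I + N where N = [[0, 3], [0, 0]] is strictly upper-triangular, so N^2 = 0.
(I + N)^8 = I + 8·N = [[1, 24], [0, 1]].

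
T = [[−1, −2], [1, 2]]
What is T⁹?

T² = T (a projection; rank 1, trace 1), so T⁹ = T.

[[−1, −2], [1, 2]]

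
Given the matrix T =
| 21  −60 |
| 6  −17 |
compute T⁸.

[[65601, −196800], [19680, −59039]]

tr T = 4 and det T = 3, so the characteristic polynomial is λ² − (4)λ + (3) with roots 1 and 3.
Eigenvectors give P = [[3, 10], [1, 3]] with P⁻¹ = [[−3, 10], [1, −3]], and T = P·diag(1, 3)·P⁻¹.
Then T⁸ = P·diag(1, 6561)·P⁻¹ = [[3, 65610], [1, 19683]] · [[−3, 10], [1, −3]] = [[65601, −196800], [19680, −59039]].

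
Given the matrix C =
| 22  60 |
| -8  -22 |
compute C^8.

tr C = 0 and det C = -4, so the characteristic polynomial is λ² − (0)λ + (-4) with roots 2 and -2.
Eigenvectors give P = [[-3, -5], [1, 2]] with P⁻¹ = [[-2, -5], [1, 3]], and C = P·diag(2, -2)·P⁻¹.
Then C^8 = P·diag(256, 256)·P⁻¹ = [[-768, -1280], [256, 512]] · [[-2, -5], [1, 3]] = [[256, 0], [0, 256]].

[[256, 0], [0, 256]]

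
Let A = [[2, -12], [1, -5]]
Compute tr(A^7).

tr A = -3 and det A = 2, so the characteristic polynomial is λ² − (-3)λ + (2) with roots -1 and -2.
Eigenvectors give P = [[-4, -3], [-1, -1]] with P⁻¹ = [[-1, 3], [1, -4]], and A = P·diag(-1, -2)·P⁻¹.
Then A^7 = P·diag(-1, -128)·P⁻¹ = [[4, 384], [1, 128]] · [[-1, 3], [1, -4]] = [[380, -1524], [127, -509]].

-129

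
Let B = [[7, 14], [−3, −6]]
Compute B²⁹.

B² = B (a projection; rank 1, trace 1), so B²⁹ = B.

[[7, 14], [−3, −6]]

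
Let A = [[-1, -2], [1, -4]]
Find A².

[[-1, 10], [-5, 14]]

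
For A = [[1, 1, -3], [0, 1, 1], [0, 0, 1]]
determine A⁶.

[[1, 6, -3], [0, 1, 6], [0, 0, 1]]

A = I + N where N = [[0, 1, -3], [0, 0, 1], [0, 0, 0]] is strictly upper-triangular, so N³ = 0.
(I + N)⁶ = I + 6·N + 15·N² = [[1, 6, -3], [0, 1, 6], [0, 0, 1]].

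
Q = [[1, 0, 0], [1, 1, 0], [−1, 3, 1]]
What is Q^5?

[[1, 0, 0], [5, 1, 0], [25, 15, 1]]

Q = I + N where N = [[0, 0, 0], [1, 0, 0], [−1, 3, 0]] is strictly lower-triangular, so N^3 = 0.
(I + N)^5 = I + 5·N + 10·N^2 = [[1, 0, 0], [5, 1, 0], [25, 15, 1]].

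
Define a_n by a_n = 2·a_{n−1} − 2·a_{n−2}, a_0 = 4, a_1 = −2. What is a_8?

With companion matrix A = [[2, −2], [1, 0]], [a_n, a_{n−1}]ᵀ = A·[a_{n−1}, a_{n−2}]ᵀ, so [a_8, a_7]ᵀ = A^7·[a_1, a_0]ᵀ.
A^7 = [[0, 16], [−8, 16]], giving [a_8, a_7]ᵀ = [[64], [80]].

64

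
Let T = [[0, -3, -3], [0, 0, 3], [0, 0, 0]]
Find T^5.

[[0, 0, 0], [0, 0, 0], [0, 0, 0]]

T is strictly triangular, hence nilpotent: T^3 = 0, so T^5 = 0.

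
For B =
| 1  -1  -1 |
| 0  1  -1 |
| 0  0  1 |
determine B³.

[[1, -3, 0], [0, 1, -3], [0, 0, 1]]

B = I + N where N = [[0, -1, -1], [0, 0, -1], [0, 0, 0]] is strictly upper-triangular, so N³ = 0.
(I + N)³ = I + 3·N + 3·N² = [[1, -3, 0], [0, 1, -3], [0, 0, 1]].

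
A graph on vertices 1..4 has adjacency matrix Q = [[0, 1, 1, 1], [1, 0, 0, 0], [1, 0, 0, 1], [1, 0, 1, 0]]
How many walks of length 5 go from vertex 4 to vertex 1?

17

The number of length-5 walks from vertex 4 to vertex 1 is entry (4,1) of Q⁵, where Q is the adjacency matrix.
Q² = [[3, 0, 1, 1], [0, 1, 1, 1], [1, 1, 2, 1], [1, 1, 1, 2]]
Q³ = [[2, 3, 4, 4], [3, 0, 1, 1], [4, 1, 2, 3], [4, 1, 3, 2]]
Q⁴ = [[11, 2, 6, 6], [2, 3, 4, 4], [6, 4, 7, 6], [6, 4, 6, 7]]
Q⁵ = [[14, 11, 17, 17], [11, 2, 6, 6], [17, 6, 12, 13], [17, 6, 13, 12]]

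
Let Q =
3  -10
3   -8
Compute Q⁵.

tr Q = -5 and det Q = 6, so the characteristic polynomial is λ² − (-5)λ + (6) with roots -3 and -2.
Eigenvectors give P = [[-5, 2], [-3, 1]] with P⁻¹ = [[1, -2], [3, -5]], and Q = P·diag(-3, -2)·P⁻¹.
Then Q⁵ = P·diag(-243, -32)·P⁻¹ = [[1215, -64], [729, -32]] · [[1, -2], [3, -5]] = [[1023, -2110], [633, -1298]].

[[1023, -2110], [633, -1298]]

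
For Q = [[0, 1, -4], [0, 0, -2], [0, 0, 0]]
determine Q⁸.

[[0, 0, 0], [0, 0, 0], [0, 0, 0]]

Q is strictly triangular, hence nilpotent: Q³ = 0, so Q⁸ = 0.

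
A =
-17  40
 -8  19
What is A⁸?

[[-26239, 65600], [-13120, 32801]]

tr A = 2 and det A = -3, so the characteristic polynomial is λ² − (2)λ + (-3) with roots -1 and 3.
Eigenvectors give P = [[5, 2], [2, 1]] with P⁻¹ = [[1, -2], [-2, 5]], and A = P·diag(-1, 3)·P⁻¹.
Then A⁸ = P·diag(1, 6561)·P⁻¹ = [[5, 13122], [2, 6561]] · [[1, -2], [-2, 5]] = [[-26239, 65600], [-13120, 32801]].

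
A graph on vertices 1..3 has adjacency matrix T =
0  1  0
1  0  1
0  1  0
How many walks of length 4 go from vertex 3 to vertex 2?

The number of length-4 walks from vertex 3 to vertex 2 is entry (3,2) of T⁴, where T is the adjacency matrix.
T² = [[1, 0, 1], [0, 2, 0], [1, 0, 1]]
T³ = [[0, 2, 0], [2, 0, 2], [0, 2, 0]]
T⁴ = [[2, 0, 2], [0, 4, 0], [2, 0, 2]]

0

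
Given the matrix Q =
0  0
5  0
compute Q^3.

Q is strictly triangular, hence nilpotent: Q^2 = 0, so Q^3 = 0.

[[0, 0], [0, 0]]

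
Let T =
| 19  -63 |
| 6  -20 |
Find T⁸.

tr T = -1 and det T = -2, so the characteristic polynomial is λ² − (-1)λ + (-2) with roots 1 and -2.
Eigenvectors give P = [[7, 3], [2, 1]] with P⁻¹ = [[1, -3], [-2, 7]], and T = P·diag(1, -2)·P⁻¹.
Then T⁸ = P·diag(1, 256)·P⁻¹ = [[7, 768], [2, 256]] · [[1, -3], [-2, 7]] = [[-1529, 5355], [-510, 1786]].

[[-1529, 5355], [-510, 1786]]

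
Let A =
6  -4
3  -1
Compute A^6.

[[2724, -2660], [1995, -1931]]

tr A = 5 and det A = 6, so the characteristic polynomial is λ² − (5)λ + (6) with roots 2 and 3.
Eigenvectors give P = [[-1, 4], [-1, 3]] with P⁻¹ = [[3, -4], [1, -1]], and A = P·diag(2, 3)·P⁻¹.
Then A^6 = P·diag(64, 729)·P⁻¹ = [[-64, 2916], [-64, 2187]] · [[3, -4], [1, -1]] = [[2724, -2660], [1995, -1931]].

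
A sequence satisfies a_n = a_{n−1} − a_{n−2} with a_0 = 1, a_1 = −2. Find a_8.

With companion matrix T = [[1, −1], [1, 0]], [a_n, a_{n−1}]ᵀ = T·[a_{n−1}, a_{n−2}]ᵀ, so [a_8, a_7]ᵀ = T⁷·[a_1, a_0]ᵀ.
T⁷ = [[1, −1], [1, 0]], giving [a_8, a_7]ᵀ = [[−3], [−2]].

−3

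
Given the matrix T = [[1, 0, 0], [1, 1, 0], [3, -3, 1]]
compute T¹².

[[1, 0, 0], [12, 1, 0], [-162, -36, 1]]

T = I + N where N = [[0, 0, 0], [1, 0, 0], [3, -3, 0]] is strictly lower-triangular, so N³ = 0.
(I + N)¹² = I + 12·N + 66·N² = [[1, 0, 0], [12, 1, 0], [-162, -36, 1]].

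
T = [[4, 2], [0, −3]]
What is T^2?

[[16, 2], [0, 9]]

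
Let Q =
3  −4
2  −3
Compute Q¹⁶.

[[1, 0], [0, 1]]

Q² = I (check: tr Q = 0 and det Q = −1), so Q¹⁶ = I since 16 is even.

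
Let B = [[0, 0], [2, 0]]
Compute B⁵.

[[0, 0], [0, 0]]

B is strictly triangular, hence nilpotent: B² = 0, so B⁵ = 0.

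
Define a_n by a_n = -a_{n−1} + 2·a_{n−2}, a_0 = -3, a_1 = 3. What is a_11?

4095

With companion matrix B = [[-1, 2], [1, 0]], [a_n, a_{n−1}]ᵀ = B·[a_{n−1}, a_{n−2}]ᵀ, so [a_11, a_10]ᵀ = B¹⁰·[a_1, a_0]ᵀ.
B¹⁰ = [[683, -682], [-341, 342]], giving [a_11, a_10]ᵀ = [[4095], [-2049]].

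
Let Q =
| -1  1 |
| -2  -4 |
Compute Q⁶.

[[-601, -665], [1330, 1394]]

tr Q = -5 and det Q = 6, so the characteristic polynomial is λ² − (-5)λ + (6) with roots -2 and -3.
Eigenvectors give P = [[-1, -1], [1, 2]] with P⁻¹ = [[-2, -1], [1, 1]], and Q = P·diag(-2, -3)·P⁻¹.
Then Q⁶ = P·diag(64, 729)·P⁻¹ = [[-64, -729], [64, 1458]] · [[-2, -1], [1, 1]] = [[-601, -665], [1330, 1394]].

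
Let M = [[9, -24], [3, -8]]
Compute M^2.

M² = M (a projection; rank 1, trace 1), so M^2 = M.

[[9, -24], [3, -8]]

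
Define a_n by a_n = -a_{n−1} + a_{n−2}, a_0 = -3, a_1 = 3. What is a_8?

-102

With companion matrix T = [[-1, 1], [1, 0]], [a_n, a_{n−1}]ᵀ = T·[a_{n−1}, a_{n−2}]ᵀ, so [a_8, a_7]ᵀ = T⁷·[a_1, a_0]ᵀ.
T⁷ = [[-21, 13], [13, -8]], giving [a_8, a_7]ᵀ = [[-102], [63]].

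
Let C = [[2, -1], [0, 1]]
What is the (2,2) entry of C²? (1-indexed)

1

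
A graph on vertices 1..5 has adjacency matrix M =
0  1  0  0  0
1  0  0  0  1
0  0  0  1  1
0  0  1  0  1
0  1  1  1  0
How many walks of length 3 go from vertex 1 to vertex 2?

The number of length-3 walks from vertex 1 to vertex 2 is entry (1,2) of M³, where M is the adjacency matrix.
M² = [[1, 0, 0, 0, 1], [0, 2, 1, 1, 0], [0, 1, 2, 1, 1], [0, 1, 1, 2, 1], [1, 0, 1, 1, 3]]
M³ = [[0, 2, 1, 1, 0], [2, 0, 1, 1, 4], [1, 1, 2, 3, 4], [1, 1, 3, 2, 4], [0, 4, 4, 4, 2]]

2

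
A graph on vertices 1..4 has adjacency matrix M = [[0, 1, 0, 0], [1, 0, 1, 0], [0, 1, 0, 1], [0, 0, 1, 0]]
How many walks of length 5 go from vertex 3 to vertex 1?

0

The number of length-5 walks from vertex 3 to vertex 1 is entry (3,1) of M⁵, where M is the adjacency matrix.
M² = [[1, 0, 1, 0], [0, 2, 0, 1], [1, 0, 2, 0], [0, 1, 0, 1]]
M³ = [[0, 2, 0, 1], [2, 0, 3, 0], [0, 3, 0, 2], [1, 0, 2, 0]]
M⁴ = [[2, 0, 3, 0], [0, 5, 0, 3], [3, 0, 5, 0], [0, 3, 0, 2]]
M⁵ = [[0, 5, 0, 3], [5, 0, 8, 0], [0, 8, 0, 5], [3, 0, 5, 0]]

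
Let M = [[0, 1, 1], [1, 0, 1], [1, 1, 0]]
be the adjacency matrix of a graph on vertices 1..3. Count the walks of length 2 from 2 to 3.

1

The number of length-2 walks from vertex 2 to vertex 3 is entry (2,3) of M², where M is the adjacency matrix.
M² = [[2, 1, 1], [1, 2, 1], [1, 1, 2]]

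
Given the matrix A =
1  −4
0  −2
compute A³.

A² = [[1, 4], [0, 4]]
A³ = [[1, −12], [0, −8]]

[[1, −12], [0, −8]]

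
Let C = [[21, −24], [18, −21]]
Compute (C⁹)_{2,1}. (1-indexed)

118098

tr C = 0 and det C = −9, so the characteristic polynomial is λ² − (0)λ + (−9) with roots 3 and −3.
Eigenvectors give P = [[4, 1], [3, 1]] with P⁻¹ = [[1, −1], [−3, 4]], and C = P·diag(3, −3)·P⁻¹.
Then C⁹ = P·diag(19683, −19683)·P⁻¹ = [[78732, −19683], [59049, −19683]] · [[1, −1], [−3, 4]] = [[137781, −157464], [118098, −137781]].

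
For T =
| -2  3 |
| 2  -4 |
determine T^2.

[[10, -18], [-12, 22]]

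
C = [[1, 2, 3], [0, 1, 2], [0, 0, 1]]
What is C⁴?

C = I + N where N = [[0, 2, 3], [0, 0, 2], [0, 0, 0]] is strictly upper-triangular, so N³ = 0.
(I + N)⁴ = I + 4·N + 6·N² = [[1, 8, 36], [0, 1, 8], [0, 0, 1]].

[[1, 8, 36], [0, 1, 8], [0, 0, 1]]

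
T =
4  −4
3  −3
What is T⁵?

[[4, −4], [3, −3]]

T² = T (a projection; rank 1, trace 1), so T⁵ = T.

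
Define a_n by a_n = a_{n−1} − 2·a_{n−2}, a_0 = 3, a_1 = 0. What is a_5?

18

With companion matrix B = [[1, −2], [1, 0]], [a_n, a_{n−1}]ᵀ = B·[a_{n−1}, a_{n−2}]ᵀ, so [a_5, a_4]ᵀ = B⁴·[a_1, a_0]ᵀ.
B⁴ = [[−1, 6], [−3, 2]], giving [a_5, a_4]ᵀ = [[18], [6]].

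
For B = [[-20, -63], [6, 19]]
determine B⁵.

[[-230, -693], [66, 199]]

tr B = -1 and det B = -2, so the characteristic polynomial is λ² − (-1)λ + (-2) with roots -2 and 1.
Eigenvectors give P = [[7, 3], [-2, -1]] with P⁻¹ = [[1, 3], [-2, -7]], and B = P·diag(-2, 1)·P⁻¹.
Then B⁵ = P·diag(-32, 1)·P⁻¹ = [[-224, 3], [64, -1]] · [[1, 3], [-2, -7]] = [[-230, -693], [66, 199]].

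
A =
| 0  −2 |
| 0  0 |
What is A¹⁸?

A is strictly triangular, hence nilpotent: A² = 0, so A¹⁸ = 0.

[[0, 0], [0, 0]]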